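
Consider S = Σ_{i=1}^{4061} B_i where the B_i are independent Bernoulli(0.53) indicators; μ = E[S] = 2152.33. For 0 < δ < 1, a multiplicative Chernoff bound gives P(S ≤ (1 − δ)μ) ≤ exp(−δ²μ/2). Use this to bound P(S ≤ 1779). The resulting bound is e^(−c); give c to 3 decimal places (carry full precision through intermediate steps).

32.378

Write 1779 = (1 − δ)μ, so δ = 1 − 1779/2152.33 = 0.1734539…
Then the exponent is δ²μ/2 = (μ − 1779)²/(2μ) = 32.377769.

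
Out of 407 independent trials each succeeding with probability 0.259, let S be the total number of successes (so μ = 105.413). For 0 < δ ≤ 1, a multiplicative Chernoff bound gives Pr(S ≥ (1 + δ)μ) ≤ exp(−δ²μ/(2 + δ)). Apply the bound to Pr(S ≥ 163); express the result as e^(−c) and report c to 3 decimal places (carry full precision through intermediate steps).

Write 163 = (1 + δ)μ, so δ = 163/105.413 − 1 = 0.5462988…
Then the exponent is δ²μ/(2 + δ) = (163 − μ)² / (μ·(2 + δ)) = 12.355074.

12.355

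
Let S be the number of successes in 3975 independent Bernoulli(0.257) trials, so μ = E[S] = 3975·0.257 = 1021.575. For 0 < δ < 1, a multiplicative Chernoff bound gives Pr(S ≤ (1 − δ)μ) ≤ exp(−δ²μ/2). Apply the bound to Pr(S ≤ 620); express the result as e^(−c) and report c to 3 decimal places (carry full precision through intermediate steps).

Write 620 = (1 − δ)μ, so δ = 1 − 620/1021.575 = 0.393094…
Then the exponent is δ²μ/2 = (μ − 620)²/(2μ) = 78.928361.

78.928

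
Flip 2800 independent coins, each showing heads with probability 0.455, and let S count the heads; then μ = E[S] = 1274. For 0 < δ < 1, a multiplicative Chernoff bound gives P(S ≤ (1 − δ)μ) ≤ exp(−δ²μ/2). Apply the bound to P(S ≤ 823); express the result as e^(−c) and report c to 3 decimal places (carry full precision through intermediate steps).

Write 823 = (1 − δ)μ, so δ = 1 − 823/1274 = 0.3540031…
Then the exponent is δ²μ/2 = (μ − 823)²/(2μ) = 79.827708.

79.828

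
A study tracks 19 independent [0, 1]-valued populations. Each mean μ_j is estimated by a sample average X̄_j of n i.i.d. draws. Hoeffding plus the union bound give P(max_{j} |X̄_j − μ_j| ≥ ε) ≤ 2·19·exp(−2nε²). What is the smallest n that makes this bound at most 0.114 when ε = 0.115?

Need 2·19·exp(−2nε²) ≤ 0.114, i.e. exp(−2nε²) ≤ 0.114/38.
So 2nε² ≥ ln(38/0.114) = 5.809143.
Hence n ≥ 5.809143/(2·0.115²) = 219.627.
The smallest integer n is 220.

220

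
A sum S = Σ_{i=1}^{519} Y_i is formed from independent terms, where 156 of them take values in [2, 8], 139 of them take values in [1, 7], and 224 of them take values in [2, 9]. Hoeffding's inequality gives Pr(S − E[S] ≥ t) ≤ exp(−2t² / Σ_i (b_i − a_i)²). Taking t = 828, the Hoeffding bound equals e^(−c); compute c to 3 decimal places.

Σ(b_i − a_i)² = 156·6² + 139·6² + 224·7² = 21596.
c = 2t² / 21596 = 2·828² / 21596 = 63.4918.

63.492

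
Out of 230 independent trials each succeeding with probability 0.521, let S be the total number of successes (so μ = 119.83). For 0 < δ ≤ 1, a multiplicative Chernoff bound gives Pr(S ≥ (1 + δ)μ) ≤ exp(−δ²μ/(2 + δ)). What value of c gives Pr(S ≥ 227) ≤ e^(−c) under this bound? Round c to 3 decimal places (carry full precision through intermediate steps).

33.115

Write 227 = (1 + δ)μ, so δ = 227/119.83 − 1 = 0.8943503…
Then the exponent is δ²μ/(2 + δ) = (227 − μ)² / (μ·(2 + δ)) = 33.115385.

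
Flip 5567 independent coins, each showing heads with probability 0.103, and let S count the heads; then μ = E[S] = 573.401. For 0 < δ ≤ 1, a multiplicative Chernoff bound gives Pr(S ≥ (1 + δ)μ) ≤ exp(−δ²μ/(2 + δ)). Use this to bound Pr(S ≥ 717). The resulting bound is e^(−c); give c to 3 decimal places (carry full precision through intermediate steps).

15.980

Write 717 = (1 + δ)μ, so δ = 717/573.401 − 1 = 0.2504338…
Then the exponent is δ²μ/(2 + δ) = (717 − μ)² / (μ·(2 + δ)) = 15.980050.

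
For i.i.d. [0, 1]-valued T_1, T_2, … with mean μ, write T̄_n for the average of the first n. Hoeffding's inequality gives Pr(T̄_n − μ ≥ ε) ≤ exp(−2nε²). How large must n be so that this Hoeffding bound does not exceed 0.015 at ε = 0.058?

625

Require exp(−2nε²) ≤ 0.015, i.e. 2nε² ≥ ln(1/0.015) = 4.199705.
So n ≥ 4.199705 / (2·0.058²) = 624.213.
The smallest integer n is 625.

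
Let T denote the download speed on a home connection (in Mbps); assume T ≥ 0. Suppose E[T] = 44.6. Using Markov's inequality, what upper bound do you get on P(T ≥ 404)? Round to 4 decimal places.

0.1104

Markov's inequality: for a non-negative random variable, P(T ≥ a) ≤ E[T]/a.
Here E[T] = 44.6 and a = 404, so the bound is 44.6/404 = 0.1104.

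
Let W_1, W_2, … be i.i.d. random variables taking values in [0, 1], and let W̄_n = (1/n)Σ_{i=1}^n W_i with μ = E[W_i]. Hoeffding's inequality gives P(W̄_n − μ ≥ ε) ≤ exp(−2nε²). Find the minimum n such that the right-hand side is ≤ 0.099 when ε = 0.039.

Require exp(−2nε²) ≤ 0.099, i.e. 2nε² ≥ ln(1/0.099) = 2.312635.
So n ≥ 2.312635 / (2·0.039²) = 760.235.
The smallest integer n is 761.

761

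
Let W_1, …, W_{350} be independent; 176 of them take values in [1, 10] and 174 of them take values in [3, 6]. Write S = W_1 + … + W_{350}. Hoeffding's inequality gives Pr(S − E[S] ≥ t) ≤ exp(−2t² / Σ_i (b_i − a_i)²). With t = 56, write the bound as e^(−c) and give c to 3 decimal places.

0.396

Σ(b_i − a_i)² = 176·9² + 174·3² = 15822.
c = 2t² / 15822 = 2·56² / 15822 = 0.3964.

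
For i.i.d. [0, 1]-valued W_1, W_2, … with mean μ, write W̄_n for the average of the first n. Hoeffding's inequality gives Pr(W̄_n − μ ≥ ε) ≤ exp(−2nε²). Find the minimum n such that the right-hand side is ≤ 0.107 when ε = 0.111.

91

Require exp(−2nε²) ≤ 0.107, i.e. 2nε² ≥ ln(1/0.107) = 2.234926.
So n ≥ 2.234926 / (2·0.111²) = 90.696.
The smallest integer n is 91.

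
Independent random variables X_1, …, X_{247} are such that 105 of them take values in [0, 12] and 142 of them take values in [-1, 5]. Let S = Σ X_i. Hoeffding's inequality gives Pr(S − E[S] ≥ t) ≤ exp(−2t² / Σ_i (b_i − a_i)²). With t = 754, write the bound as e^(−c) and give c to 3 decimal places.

56.200

Σ(b_i − a_i)² = 105·12² + 142·6² = 20232.
c = 2t² / 20232 = 2·754² / 20232 = 56.1997.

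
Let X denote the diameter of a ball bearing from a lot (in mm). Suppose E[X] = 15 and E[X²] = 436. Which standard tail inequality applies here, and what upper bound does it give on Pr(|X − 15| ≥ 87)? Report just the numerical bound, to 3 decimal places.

0.028

The first two moments determine the variance, so Chebyshev's inequality is the sharpest standard bound available.
Var(X) = E[X²] − (E[X])² = 436 − 225 = 211.
Chebyshev's inequality: Pr(|X − μ| ≥ t) ≤ Var(X)/t² = 211/7569 = 0.0279.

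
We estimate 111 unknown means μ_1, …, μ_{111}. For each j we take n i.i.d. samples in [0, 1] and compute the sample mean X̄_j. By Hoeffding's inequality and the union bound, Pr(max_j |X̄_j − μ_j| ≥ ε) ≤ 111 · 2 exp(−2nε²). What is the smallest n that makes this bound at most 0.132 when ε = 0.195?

Need 2·111·exp(−2nε²) ≤ 0.132, i.e. exp(−2nε²) ≤ 0.132/222.
So 2nε² ≥ ln(222/0.132) = 7.427631.
Hence n ≥ 7.427631/(2·0.195²) = 97.668.
The smallest integer n is 98.

98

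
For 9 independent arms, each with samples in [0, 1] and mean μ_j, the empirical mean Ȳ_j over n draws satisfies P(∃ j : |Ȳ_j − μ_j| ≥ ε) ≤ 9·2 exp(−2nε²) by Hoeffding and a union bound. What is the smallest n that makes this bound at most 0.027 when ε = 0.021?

7373

Need 2·9·exp(−2nε²) ≤ 0.027, i.e. exp(−2nε²) ≤ 0.027/18.
So 2nε² ≥ ln(18/0.027) = 6.502290.
Hence n ≥ 6.502290/(2·0.021²) = 7372.211.
The smallest integer n is 7373.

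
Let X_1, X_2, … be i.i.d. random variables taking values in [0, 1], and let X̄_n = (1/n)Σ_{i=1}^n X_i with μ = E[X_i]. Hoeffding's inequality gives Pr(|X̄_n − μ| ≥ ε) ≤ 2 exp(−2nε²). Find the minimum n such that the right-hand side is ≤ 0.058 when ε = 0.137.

Require 2·exp(−2nε²) ≤ 0.058, i.e. 2nε² ≥ ln(2/0.058) = 3.540459.
So n ≥ 3.540459 / (2·0.137²) = 94.317.
The smallest integer n is 95.

95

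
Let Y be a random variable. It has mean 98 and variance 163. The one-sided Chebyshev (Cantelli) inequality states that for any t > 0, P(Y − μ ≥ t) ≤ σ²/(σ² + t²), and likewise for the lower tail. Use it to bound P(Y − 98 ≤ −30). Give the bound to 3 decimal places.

Here σ² = 163 and t = 30, so σ² + t² = 1063.
Cantelli's bound: 163/1063 = 0.1533.

0.153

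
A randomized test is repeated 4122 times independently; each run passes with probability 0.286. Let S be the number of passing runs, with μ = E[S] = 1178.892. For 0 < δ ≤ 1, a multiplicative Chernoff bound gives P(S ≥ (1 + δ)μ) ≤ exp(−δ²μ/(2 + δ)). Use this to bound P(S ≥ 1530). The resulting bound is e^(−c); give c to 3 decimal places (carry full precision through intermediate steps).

Write 1530 = (1 + δ)μ, so δ = 1530/1178.892 − 1 = 0.2978288…
Then the exponent is δ²μ/(2 + δ) = (1530 − μ)² / (μ·(2 + δ)) = 45.508211.

45.508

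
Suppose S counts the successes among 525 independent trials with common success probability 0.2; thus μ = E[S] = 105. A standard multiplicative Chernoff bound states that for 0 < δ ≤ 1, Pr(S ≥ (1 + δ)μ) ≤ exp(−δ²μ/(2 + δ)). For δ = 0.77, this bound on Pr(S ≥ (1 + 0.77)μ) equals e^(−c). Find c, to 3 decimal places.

c = δ²μ/(2 + δ) = 0.77²·105/(2 + 0.77) = 22.4745.

22.475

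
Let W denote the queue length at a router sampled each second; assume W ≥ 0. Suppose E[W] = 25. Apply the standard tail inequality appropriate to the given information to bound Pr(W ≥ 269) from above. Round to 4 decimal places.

0.0929

Only the mean of a non-negative variable is known, so Markov's inequality is the applicable tail bound.
Markov's inequality: for a non-negative random variable, Pr(W ≥ a) ≤ E[W]/a.
Here E[W] = 25 and a = 269, so the bound is 25/269 = 0.0929.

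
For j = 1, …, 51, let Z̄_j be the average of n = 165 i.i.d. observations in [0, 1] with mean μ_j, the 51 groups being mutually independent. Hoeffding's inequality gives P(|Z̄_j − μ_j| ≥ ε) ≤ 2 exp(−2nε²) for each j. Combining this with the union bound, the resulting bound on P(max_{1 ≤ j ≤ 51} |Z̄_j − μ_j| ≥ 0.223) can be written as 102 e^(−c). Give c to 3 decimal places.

Union bound over the 51 events: P(max_{1 ≤ j ≤ 51} |Z̄_j − μ_j| ≥ 0.223) ≤ 51·2·exp(−2nε²) = 102 exp(−2·165·0.223²).
So c = 2·165·0.223² = 16.4106.

16.411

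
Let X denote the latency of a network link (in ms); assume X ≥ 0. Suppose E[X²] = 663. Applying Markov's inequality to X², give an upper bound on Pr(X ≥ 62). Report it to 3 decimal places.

Since X ≥ 0, the event {X ≥ 62} is the same as {X² ≥ 3844}.
Markov's inequality applied to X² gives Pr(X² ≥ 3844) ≤ E[X²]/3844 = 663/3844 = 0.1725.

0.172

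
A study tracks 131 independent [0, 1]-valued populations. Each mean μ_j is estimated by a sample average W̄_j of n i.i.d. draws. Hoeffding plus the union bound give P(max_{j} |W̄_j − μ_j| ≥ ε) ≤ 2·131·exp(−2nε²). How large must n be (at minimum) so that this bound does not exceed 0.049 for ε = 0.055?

Need 2·131·exp(−2nε²) ≤ 0.049, i.e. exp(−2nε²) ≤ 0.049/262.
So 2nε² ≥ ln(262/0.049) = 8.584279.
Hence n ≥ 8.584279/(2·0.055²) = 1418.889.
The smallest integer n is 1419.

1419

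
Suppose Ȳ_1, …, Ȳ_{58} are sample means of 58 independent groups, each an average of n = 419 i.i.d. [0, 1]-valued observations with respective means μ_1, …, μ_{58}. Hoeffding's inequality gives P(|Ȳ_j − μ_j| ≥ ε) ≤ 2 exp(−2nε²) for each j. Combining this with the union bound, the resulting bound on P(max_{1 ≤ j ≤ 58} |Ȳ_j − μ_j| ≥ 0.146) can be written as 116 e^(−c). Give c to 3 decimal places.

17.863

Union bound over the 58 events: P(max_{1 ≤ j ≤ 58} |Ȳ_j − μ_j| ≥ 0.146) ≤ 58·2·exp(−2nε²) = 116 exp(−2·419·0.146²).
So c = 2·419·0.146² = 17.8628.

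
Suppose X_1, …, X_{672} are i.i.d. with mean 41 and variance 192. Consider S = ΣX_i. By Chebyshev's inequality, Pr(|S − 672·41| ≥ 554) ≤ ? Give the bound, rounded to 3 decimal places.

0.420

Var(S) = n·Var(X_i) = 672·192 = 129024.
Chebyshev: Pr(|S − 672·41| ≥ 554) ≤ Var(S)/554² = 129024/306916 = 0.4204.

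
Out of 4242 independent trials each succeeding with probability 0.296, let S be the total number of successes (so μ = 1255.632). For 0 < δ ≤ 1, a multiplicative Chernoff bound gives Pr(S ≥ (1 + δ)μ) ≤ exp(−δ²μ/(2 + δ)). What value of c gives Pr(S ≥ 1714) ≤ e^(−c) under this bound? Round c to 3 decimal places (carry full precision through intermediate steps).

70.750

Write 1714 = (1 + δ)μ, so δ = 1714/1255.632 − 1 = 0.3650496…
Then the exponent is δ²μ/(2 + δ) = (1714 − μ)² / (μ·(2 + δ)) = 70.749919.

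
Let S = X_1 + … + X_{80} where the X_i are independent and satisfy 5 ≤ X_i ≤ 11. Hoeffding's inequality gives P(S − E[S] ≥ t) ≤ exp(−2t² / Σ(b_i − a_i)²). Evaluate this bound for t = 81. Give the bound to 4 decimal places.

Σ(b_i − a_i)² = 80·(6)² = 2880.
Exponent = 2·81²/2880 = 4.5563.
Bound = exp(−4.5563) = 0.01050.

0.0105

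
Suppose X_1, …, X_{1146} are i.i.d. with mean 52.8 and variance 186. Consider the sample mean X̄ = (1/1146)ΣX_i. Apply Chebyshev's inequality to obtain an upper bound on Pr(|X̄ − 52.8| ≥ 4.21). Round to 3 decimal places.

Var(X̄) = Var(X_i)/n = 186/1146 = 0.1623.
Chebyshev: Pr(|X̄ − 52.8| ≥ 4.21) ≤ Var(X̄)/(4.21)² = 186/(1146·4.21²) = 0.0092.

0.009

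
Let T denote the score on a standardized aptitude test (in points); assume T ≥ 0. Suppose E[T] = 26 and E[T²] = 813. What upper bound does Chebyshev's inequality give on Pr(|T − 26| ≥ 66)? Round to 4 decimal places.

0.0315

Var(T) = E[T²] − (E[T])² = 813 − 676 = 137.
Chebyshev's inequality: Pr(|T − μ| ≥ t) ≤ Var(T)/t² = 137/4356 = 0.0315.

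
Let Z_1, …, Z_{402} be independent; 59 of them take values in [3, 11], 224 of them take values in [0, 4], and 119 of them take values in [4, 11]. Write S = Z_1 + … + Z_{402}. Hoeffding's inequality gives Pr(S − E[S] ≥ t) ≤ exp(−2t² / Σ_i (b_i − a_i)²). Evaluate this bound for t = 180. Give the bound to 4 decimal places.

Σ(b_i − a_i)² = 59·8² + 224·4² + 119·7² = 13191.
Exponent = 2·180² / 13191 = 4.91244.
Bound = exp(−4.91244) = 0.00735.

0.0074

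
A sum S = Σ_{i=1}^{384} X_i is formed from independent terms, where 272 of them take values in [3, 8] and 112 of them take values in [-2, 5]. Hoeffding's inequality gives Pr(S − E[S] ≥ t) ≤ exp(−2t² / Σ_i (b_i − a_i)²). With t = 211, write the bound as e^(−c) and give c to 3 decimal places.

7.246

Σ(b_i − a_i)² = 272·5² + 112·7² = 12288.
c = 2t² / 12288 = 2·211² / 12288 = 7.2463.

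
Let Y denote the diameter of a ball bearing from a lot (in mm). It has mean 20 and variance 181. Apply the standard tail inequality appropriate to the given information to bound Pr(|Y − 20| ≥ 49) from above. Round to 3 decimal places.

0.075

Mean and variance are known, so Chebyshev's inequality applies.
Chebyshev: Pr(|Y − μ| ≥ t) ≤ Var(Y)/t².
Bound = 181 / 2401 = 0.0754.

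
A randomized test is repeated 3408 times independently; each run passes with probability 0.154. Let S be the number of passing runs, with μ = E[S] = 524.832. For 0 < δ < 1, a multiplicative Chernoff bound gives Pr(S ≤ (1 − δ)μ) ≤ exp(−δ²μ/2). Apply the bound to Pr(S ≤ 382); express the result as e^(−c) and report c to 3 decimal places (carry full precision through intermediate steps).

19.436

Write 382 = (1 − δ)μ, so δ = 1 − 382/524.832 = 0.272148…
Then the exponent is δ²μ/2 = (μ − 382)²/(2μ) = 19.435724.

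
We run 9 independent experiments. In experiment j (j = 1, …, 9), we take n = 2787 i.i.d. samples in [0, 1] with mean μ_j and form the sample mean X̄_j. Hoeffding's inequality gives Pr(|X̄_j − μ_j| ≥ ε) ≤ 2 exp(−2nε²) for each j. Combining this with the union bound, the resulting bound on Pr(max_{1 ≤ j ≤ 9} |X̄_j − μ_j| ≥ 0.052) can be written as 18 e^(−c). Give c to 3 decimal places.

Union bound over the 9 events: Pr(max_{1 ≤ j ≤ 9} |X̄_j − μ_j| ≥ 0.052) ≤ 9·2·exp(−2nε²) = 18 exp(−2·2787·0.052²).
So c = 2·2787·0.052² = 15.0721.

15.072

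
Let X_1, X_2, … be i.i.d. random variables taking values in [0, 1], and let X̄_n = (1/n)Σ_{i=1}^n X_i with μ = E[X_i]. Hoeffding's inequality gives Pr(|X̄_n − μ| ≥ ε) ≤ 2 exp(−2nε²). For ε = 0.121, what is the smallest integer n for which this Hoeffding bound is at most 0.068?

116

Require 2·exp(−2nε²) ≤ 0.068, i.e. 2nε² ≥ ln(2/0.068) = 3.381395.
So n ≥ 3.381395 / (2·0.121²) = 115.477.
The smallest integer n is 116.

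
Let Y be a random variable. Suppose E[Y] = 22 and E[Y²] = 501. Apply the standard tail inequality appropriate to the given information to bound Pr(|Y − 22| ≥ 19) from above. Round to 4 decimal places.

0.0471

The first two moments determine the variance, so Chebyshev's inequality is the sharpest standard bound available.
Var(Y) = E[Y²] − (E[Y])² = 501 − 484 = 17.
Chebyshev's inequality: Pr(|Y − μ| ≥ t) ≤ Var(Y)/t² = 17/361 = 0.0471.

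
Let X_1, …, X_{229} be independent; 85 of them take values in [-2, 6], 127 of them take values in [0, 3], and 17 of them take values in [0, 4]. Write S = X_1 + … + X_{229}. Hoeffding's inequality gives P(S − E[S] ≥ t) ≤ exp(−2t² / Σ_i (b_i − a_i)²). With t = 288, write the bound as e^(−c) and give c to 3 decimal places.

24.200

Σ(b_i − a_i)² = 85·8² + 127·3² + 17·4² = 6855.
c = 2t² / 6855 = 2·288² / 6855 = 24.1996.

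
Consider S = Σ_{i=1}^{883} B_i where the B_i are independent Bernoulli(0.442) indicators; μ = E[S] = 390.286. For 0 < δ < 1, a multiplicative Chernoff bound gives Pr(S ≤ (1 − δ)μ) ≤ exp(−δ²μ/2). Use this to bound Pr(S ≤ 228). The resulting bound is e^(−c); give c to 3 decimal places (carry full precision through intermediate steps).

Write 228 = (1 − δ)μ, so δ = 1 − 228/390.286 = 0.415813…
Then the exponent is δ²μ/2 = (μ − 228)²/(2μ) = 33.740316.

33.740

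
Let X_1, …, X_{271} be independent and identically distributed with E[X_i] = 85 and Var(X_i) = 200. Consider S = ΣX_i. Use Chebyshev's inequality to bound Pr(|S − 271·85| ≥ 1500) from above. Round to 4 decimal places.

Var(S) = n·Var(X_i) = 271·200 = 54200.
Chebyshev: Pr(|S − 271·85| ≥ 1500) ≤ Var(S)/1500² = 54200/2250000 = 0.0241.

0.0241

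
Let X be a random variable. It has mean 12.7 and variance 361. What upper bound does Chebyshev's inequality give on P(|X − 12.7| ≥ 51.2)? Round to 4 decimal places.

0.1377

Chebyshev: P(|X − μ| ≥ t) ≤ Var(X)/t².
Bound = 361 / 2621.44 = 0.1377.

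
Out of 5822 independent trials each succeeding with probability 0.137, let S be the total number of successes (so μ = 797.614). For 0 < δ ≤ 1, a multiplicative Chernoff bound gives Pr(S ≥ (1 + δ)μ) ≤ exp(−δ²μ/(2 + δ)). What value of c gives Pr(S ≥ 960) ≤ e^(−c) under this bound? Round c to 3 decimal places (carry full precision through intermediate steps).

Write 960 = (1 + δ)μ, so δ = 960/797.614 − 1 = 0.2035897…
Then the exponent is δ²μ/(2 + δ) = (960 − μ)² / (μ·(2 + δ)) = 15.002846.

15.003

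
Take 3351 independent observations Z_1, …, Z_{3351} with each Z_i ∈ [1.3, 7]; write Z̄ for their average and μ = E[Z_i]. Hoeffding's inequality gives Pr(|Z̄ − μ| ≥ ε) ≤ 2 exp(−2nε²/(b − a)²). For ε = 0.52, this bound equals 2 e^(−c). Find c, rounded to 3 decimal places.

55.778

c = 2nε²/(b − a)² = 2·3351·0.52² / 5.7² = 55.7778.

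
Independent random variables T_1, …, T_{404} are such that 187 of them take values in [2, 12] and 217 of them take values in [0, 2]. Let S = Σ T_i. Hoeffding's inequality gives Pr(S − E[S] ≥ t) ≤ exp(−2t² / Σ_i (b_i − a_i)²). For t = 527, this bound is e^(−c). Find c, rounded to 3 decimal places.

Σ(b_i − a_i)² = 187·10² + 217·2² = 19568.
c = 2t² / 19568 = 2·527² / 19568 = 28.3860.

28.386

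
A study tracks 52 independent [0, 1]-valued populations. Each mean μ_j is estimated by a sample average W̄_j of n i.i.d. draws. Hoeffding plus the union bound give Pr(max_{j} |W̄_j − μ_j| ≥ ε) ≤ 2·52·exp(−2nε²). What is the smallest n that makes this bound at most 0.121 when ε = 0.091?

Need 2·52·exp(−2nε²) ≤ 0.121, i.e. exp(−2nε²) ≤ 0.121/104.
So 2nε² ≥ ln(104/0.121) = 6.756356.
Hence n ≥ 6.756356/(2·0.091²) = 407.943.
The smallest integer n is 408.

408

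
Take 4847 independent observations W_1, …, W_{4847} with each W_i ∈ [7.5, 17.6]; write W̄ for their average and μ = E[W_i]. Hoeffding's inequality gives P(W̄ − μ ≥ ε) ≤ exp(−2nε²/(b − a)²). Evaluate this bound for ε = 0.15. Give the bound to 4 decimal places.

Exponent: 2nε²/(b − a)² = 2·4847·0.15² / 10.1² = 2.13817.
Bound = exp(−2.13817) = 0.11787.

0.1179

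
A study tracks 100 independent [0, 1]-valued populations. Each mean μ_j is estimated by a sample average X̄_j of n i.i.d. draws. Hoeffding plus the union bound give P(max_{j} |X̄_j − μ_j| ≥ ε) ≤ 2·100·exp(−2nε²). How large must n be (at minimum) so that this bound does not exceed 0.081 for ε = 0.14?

200

Need 2·100·exp(−2nε²) ≤ 0.081, i.e. exp(−2nε²) ≤ 0.081/200.
So 2nε² ≥ ln(200/0.081) = 7.811623.
Hence n ≥ 7.811623/(2·0.14²) = 199.276.
The smallest integer n is 200.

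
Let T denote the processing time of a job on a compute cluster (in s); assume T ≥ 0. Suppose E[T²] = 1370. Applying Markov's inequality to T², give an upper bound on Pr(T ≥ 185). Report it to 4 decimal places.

0.0400

Since T ≥ 0, the event {T ≥ 185} is the same as {T² ≥ 34225}.
Markov's inequality applied to T² gives Pr(T² ≥ 34225) ≤ E[T²]/34225 = 1370/34225 = 0.0400.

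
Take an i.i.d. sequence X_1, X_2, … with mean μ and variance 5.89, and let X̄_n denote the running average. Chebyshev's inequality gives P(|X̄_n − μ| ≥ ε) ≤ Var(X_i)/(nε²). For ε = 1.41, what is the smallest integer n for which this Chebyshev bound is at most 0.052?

Require 5.89/(n·1.41²) ≤ 0.052, i.e. n ≥ 5.89/(0.052·1.41²) = 56.974.
The smallest integer n is 57.

57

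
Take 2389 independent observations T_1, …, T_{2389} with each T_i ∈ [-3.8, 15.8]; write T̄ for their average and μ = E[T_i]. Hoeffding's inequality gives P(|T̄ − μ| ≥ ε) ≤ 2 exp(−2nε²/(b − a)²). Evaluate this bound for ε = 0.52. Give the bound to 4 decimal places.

0.0693

Exponent: 2nε²/(b − a)² = 2·2389·0.52² / 19.6² = 3.36311.
Bound = 2·exp(−3.36311) = 0.06926.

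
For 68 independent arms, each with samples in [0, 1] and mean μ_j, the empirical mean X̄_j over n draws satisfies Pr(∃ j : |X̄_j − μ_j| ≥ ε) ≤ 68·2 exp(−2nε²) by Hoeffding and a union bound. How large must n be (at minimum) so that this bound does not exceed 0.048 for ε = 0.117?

291

Need 2·68·exp(−2nε²) ≤ 0.048, i.e. exp(−2nε²) ≤ 0.048/136.
So 2nε² ≥ ln(136/0.048) = 7.949209.
Hence n ≥ 7.949209/(2·0.117²) = 290.350.
The smallest integer n is 291.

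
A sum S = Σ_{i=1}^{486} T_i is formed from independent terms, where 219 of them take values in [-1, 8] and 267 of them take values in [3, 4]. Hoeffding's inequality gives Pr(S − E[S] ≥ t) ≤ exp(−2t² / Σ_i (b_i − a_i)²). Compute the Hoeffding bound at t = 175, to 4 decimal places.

Σ(b_i − a_i)² = 219·9² + 267·1² = 18006.
Exponent = 2·175² / 18006 = 3.40164.
Bound = exp(−3.40164) = 0.03332.

0.0333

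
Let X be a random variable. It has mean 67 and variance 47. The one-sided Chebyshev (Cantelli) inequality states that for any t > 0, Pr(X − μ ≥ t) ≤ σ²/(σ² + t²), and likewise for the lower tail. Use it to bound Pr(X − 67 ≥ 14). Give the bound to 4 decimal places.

Here σ² = 47 and t = 14, so σ² + t² = 243.
Cantelli's bound: 47/243 = 0.1934.

0.1934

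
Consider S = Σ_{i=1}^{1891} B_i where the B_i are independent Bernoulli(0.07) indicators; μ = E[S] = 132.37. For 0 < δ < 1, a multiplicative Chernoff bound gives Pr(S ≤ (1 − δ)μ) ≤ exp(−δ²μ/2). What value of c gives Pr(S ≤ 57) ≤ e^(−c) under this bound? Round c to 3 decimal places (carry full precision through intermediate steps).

Write 57 = (1 − δ)μ, so δ = 1 − 57/132.37 = 0.5693888…
Then the exponent is δ²μ/2 = (μ − 57)²/(2μ) = 21.457418.

21.457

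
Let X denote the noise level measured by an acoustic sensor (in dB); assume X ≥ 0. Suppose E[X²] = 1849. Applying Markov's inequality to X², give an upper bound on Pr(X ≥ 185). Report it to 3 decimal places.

Since X ≥ 0, the event {X ≥ 185} is the same as {X² ≥ 34225}.
Markov's inequality applied to X² gives Pr(X² ≥ 34225) ≤ E[X²]/34225 = 1849/34225 = 0.0540.

0.054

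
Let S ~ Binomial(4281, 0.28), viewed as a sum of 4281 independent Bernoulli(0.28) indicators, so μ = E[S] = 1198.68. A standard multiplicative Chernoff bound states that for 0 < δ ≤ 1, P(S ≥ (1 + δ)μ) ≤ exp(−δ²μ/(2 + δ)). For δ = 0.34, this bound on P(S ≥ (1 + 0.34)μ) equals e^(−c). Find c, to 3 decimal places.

c = δ²μ/(2 + δ) = 0.34²·1198.68/(2 + 0.34) = 59.2168.

59.217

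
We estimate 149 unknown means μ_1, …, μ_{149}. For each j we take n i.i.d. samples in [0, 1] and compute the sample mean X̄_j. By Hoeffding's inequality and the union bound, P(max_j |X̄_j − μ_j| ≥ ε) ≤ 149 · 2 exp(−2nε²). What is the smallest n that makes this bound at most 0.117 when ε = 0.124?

Need 2·149·exp(−2nε²) ≤ 0.117, i.e. exp(−2nε²) ≤ 0.117/298.
So 2nε² ≥ ln(298/0.117) = 7.842675.
Hence n ≥ 7.842675/(2·0.124²) = 255.030.
The smallest integer n is 256.

256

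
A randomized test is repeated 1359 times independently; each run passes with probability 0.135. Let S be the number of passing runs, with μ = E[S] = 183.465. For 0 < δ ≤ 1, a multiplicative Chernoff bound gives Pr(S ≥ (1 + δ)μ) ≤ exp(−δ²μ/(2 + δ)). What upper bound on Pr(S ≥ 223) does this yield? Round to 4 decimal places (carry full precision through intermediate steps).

Write 223 = (1 + δ)μ, so δ = 223/183.465 − 1 = 0.2154907…
Then the exponent is δ²μ/(2 + δ) = (223 − μ)² / (μ·(2 + δ)) = 3.845389.
Bound = exp(−3.845389) = 0.02138.

0.0214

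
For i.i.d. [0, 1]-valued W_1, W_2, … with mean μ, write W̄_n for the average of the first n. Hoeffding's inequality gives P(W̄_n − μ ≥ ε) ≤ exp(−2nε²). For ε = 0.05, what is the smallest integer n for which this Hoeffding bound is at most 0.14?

Require exp(−2nε²) ≤ 0.14, i.e. 2nε² ≥ ln(1/0.14) = 1.966113.
So n ≥ 1.966113 / (2·0.05²) = 393.223.
The smallest integer n is 394.

394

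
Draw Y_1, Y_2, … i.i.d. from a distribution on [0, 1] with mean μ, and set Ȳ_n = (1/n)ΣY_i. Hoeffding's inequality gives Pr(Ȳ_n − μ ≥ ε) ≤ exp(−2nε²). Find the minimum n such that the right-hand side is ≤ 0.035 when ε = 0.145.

Require exp(−2nε²) ≤ 0.035, i.e. 2nε² ≥ ln(1/0.035) = 3.352407.
So n ≥ 3.352407 / (2·0.145²) = 79.724.
The smallest integer n is 80.

80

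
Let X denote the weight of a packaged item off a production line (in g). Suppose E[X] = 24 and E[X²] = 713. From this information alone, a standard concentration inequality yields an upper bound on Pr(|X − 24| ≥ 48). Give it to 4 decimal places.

0.0595

The first two moments determine the variance, so Chebyshev's inequality is the sharpest standard bound available.
Var(X) = E[X²] − (E[X])² = 713 − 576 = 137.
Chebyshev's inequality: Pr(|X − μ| ≥ t) ≤ Var(X)/t² = 137/2304 = 0.0595.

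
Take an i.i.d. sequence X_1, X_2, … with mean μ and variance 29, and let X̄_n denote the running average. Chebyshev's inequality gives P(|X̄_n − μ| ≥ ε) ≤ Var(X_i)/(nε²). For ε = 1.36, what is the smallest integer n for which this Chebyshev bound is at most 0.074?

212

Require 29/(n·1.36²) ≤ 0.074, i.e. n ≥ 29/(0.074·1.36²) = 211.879.
The smallest integer n is 212.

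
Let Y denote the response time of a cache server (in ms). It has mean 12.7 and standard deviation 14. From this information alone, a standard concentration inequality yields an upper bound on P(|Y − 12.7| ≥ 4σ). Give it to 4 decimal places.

Mean and variance are known, so Chebyshev's inequality applies.
Chebyshev: P(|Y − μ| ≥ t) ≤ Var(Y)/t².
Var(Y) = σ² = 14² = 196.
t = 4·14 = 56.
Bound = 196 / 3136 = 0.0625.

0.0625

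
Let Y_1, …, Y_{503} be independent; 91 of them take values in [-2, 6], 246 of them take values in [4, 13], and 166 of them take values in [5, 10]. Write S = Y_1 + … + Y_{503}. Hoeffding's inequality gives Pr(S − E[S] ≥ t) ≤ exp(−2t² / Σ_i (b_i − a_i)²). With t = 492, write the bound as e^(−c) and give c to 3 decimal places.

16.192

Σ(b_i − a_i)² = 91·8² + 246·9² + 166·5² = 29900.
c = 2t² / 29900 = 2·492² / 29900 = 16.1916.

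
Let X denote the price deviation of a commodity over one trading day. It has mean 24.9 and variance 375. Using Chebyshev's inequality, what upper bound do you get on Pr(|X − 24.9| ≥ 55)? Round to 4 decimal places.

0.1240

Chebyshev: Pr(|X − μ| ≥ t) ≤ Var(X)/t².
Bound = 375 / 3025 = 0.1240.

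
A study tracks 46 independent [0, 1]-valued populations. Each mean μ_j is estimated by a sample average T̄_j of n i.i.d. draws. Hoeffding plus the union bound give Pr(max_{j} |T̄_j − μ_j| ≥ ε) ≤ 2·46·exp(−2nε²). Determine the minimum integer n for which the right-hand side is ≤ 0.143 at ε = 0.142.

161

Need 2·46·exp(−2nε²) ≤ 0.143, i.e. exp(−2nε²) ≤ 0.143/92.
So 2nε² ≥ ln(92/0.143) = 6.466699.
Hence n ≥ 6.466699/(2·0.142²) = 160.353.
The smallest integer n is 161.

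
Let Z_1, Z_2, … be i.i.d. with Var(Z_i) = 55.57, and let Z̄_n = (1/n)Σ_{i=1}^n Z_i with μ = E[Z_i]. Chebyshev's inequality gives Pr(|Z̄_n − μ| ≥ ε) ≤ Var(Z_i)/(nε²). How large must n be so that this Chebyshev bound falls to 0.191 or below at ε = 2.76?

Require 55.57/(n·2.76²) ≤ 0.191, i.e. n ≥ 55.57/(0.191·2.76²) = 38.193.
The smallest integer n is 39.

39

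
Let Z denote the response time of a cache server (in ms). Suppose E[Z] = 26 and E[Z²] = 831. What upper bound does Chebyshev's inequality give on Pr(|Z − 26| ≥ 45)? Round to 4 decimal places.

Var(Z) = E[Z²] − (E[Z])² = 831 − 676 = 155.
Chebyshev's inequality: Pr(|Z − μ| ≥ t) ≤ Var(Z)/t² = 155/2025 = 0.0765.

0.0765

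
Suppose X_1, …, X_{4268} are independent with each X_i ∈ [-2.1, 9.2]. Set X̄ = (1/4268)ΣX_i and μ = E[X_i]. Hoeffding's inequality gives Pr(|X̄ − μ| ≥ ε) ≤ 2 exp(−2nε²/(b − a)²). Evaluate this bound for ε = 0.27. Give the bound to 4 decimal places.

0.0153

Exponent: 2nε²/(b − a)² = 2·4268·0.27² / 11.3² = 4.87332.
Bound = 2·exp(−4.87332) = 0.01530.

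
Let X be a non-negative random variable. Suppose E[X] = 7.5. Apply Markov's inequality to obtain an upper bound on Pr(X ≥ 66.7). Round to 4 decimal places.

0.1124

Markov's inequality: for a non-negative random variable, Pr(X ≥ a) ≤ E[X]/a.
Here E[X] = 7.5 and a = 66.7, so the bound is 7.5/66.7 = 0.1124.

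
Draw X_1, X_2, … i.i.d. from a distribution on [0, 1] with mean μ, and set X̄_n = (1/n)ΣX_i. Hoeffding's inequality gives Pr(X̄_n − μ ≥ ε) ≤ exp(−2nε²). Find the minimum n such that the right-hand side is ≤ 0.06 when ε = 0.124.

Require exp(−2nε²) ≤ 0.06, i.e. 2nε² ≥ ln(1/0.06) = 2.813411.
So n ≥ 2.813411 / (2·0.124²) = 91.487.
The smallest integer n is 92.

92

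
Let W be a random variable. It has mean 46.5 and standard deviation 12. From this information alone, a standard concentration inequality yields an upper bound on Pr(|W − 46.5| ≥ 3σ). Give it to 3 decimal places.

0.111

Mean and variance are known, so Chebyshev's inequality applies.
Chebyshev: Pr(|W − μ| ≥ t) ≤ Var(W)/t².
Var(W) = σ² = 12² = 144.
t = 3·12 = 36.
Bound = 144 / 1296 = 0.1111.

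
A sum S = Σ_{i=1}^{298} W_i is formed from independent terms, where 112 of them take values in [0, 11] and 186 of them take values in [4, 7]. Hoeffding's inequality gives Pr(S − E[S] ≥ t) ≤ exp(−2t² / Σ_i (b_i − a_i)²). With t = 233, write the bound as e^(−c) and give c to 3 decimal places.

7.131

Σ(b_i − a_i)² = 112·11² + 186·3² = 15226.
c = 2t² / 15226 = 2·233² / 15226 = 7.1311.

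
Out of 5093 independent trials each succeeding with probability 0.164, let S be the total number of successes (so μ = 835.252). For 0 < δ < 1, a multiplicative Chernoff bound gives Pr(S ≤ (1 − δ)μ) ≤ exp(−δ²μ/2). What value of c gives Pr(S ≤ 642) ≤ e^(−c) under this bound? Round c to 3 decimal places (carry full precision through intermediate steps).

Write 642 = (1 − δ)μ, so δ = 1 − 642/835.252 = 0.2313697…
Then the exponent is δ²μ/2 = (μ − 642)²/(2μ) = 22.356328.

22.356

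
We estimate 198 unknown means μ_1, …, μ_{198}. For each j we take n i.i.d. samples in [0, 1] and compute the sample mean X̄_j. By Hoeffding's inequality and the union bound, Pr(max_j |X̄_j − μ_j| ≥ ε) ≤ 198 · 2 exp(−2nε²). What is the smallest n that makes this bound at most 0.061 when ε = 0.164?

164

Need 2·198·exp(−2nε²) ≤ 0.061, i.e. exp(−2nε²) ≤ 0.061/396.
So 2nε² ≥ ln(396/0.061) = 8.778296.
Hence n ≥ 8.778296/(2·0.164²) = 163.190.
The smallest integer n is 164.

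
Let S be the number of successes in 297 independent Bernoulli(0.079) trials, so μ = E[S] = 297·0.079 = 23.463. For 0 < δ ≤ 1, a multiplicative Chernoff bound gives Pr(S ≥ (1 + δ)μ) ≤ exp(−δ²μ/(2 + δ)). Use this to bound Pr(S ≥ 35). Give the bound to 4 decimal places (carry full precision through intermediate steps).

Write 35 = (1 + δ)μ, so δ = 35/23.463 − 1 = 0.4917104…
Then the exponent is δ²μ/(2 + δ) = (35 − μ)² / (μ·(2 + δ)) = 2.276694.
Bound = exp(−2.276694) = 0.10262.

0.1026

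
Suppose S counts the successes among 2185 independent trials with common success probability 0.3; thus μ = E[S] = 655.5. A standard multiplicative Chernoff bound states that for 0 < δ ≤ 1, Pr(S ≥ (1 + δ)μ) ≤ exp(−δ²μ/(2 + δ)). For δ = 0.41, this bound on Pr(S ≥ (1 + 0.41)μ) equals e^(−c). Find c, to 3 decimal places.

c = δ²μ/(2 + δ) = 0.41²·655.5/(2 + 0.41) = 45.7218.

45.722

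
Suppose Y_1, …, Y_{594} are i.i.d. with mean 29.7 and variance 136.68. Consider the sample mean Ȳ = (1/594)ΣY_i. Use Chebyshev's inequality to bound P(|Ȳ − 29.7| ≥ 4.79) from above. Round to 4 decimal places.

0.0100

Var(Ȳ) = Var(Y_i)/n = 136.68/594 = 0.2301.
Chebyshev: P(|Ȳ − 29.7| ≥ 4.79) ≤ Var(Ȳ)/(4.79)² = 136.68/(594·4.79²) = 0.0100.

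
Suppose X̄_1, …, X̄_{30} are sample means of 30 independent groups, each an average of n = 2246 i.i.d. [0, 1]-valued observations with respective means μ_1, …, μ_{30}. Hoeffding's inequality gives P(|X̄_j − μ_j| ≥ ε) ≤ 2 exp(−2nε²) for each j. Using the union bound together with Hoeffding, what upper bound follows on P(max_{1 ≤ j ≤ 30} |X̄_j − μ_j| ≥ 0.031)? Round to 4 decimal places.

0.8005

Per-experiment Hoeffding bound: 2·exp(−2·2246·0.031²) = 2·exp(−4.31681) = 0.026685.
Union bound over 30 events: 30·0.026685 = 0.80054.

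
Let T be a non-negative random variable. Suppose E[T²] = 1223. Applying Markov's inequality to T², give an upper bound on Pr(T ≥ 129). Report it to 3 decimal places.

Since T ≥ 0, the event {T ≥ 129} is the same as {T² ≥ 16641}.
Markov's inequality applied to T² gives Pr(T² ≥ 16641) ≤ E[T²]/16641 = 1223/16641 = 0.0735.

0.073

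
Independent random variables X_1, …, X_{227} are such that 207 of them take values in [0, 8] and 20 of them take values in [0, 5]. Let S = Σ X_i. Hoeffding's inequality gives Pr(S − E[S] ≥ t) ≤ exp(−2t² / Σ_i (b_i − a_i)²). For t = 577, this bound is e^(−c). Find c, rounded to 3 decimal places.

Σ(b_i − a_i)² = 207·8² + 20·5² = 13748.
c = 2t² / 13748 = 2·577² / 13748 = 48.4331.

48.433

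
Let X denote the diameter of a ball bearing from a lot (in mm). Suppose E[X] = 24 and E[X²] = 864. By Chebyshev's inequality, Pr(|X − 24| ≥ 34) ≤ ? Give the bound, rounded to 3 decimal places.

Var(X) = E[X²] − (E[X])² = 864 − 576 = 288.
Chebyshev's inequality: Pr(|X − μ| ≥ t) ≤ Var(X)/t² = 288/1156 = 0.2491.

0.249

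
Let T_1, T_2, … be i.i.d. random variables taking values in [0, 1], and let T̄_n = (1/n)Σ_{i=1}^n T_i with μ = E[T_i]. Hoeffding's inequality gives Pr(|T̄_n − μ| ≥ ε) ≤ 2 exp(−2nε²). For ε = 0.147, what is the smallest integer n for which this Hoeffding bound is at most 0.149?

61

Require 2·exp(−2nε²) ≤ 0.149, i.e. 2nε² ≥ ln(2/0.149) = 2.596956.
So n ≥ 2.596956 / (2·0.147²) = 60.090.
The smallest integer n is 61.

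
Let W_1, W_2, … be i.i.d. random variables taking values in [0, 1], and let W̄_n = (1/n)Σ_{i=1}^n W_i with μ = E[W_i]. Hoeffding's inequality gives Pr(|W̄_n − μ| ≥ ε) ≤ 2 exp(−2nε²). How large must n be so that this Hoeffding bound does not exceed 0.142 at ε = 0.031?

Require 2·exp(−2nε²) ≤ 0.142, i.e. 2nε² ≥ ln(2/0.142) = 2.645075.
So n ≥ 2.645075 / (2·0.031²) = 1376.210.
The smallest integer n is 1377.

1377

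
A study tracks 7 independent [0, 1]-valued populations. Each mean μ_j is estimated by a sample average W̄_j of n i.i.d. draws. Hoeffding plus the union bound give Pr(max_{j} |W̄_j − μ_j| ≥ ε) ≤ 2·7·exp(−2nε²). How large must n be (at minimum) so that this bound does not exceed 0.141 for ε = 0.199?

Need 2·7·exp(−2nε²) ≤ 0.141, i.e. exp(−2nε²) ≤ 0.141/14.
So 2nε² ≥ ln(14/0.141) = 4.598053.
Hence n ≥ 4.598053/(2·0.199²) = 58.055.
The smallest integer n is 59.

59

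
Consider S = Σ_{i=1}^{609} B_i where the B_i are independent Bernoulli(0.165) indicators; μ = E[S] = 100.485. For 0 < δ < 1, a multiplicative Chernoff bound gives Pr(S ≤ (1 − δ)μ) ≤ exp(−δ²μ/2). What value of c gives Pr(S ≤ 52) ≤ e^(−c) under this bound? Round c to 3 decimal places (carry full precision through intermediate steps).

11.697

Write 52 = (1 − δ)μ, so δ = 1 − 52/100.485 = 0.4825098…
Then the exponent is δ²μ/2 = (μ − 52)²/(2μ) = 11.697244.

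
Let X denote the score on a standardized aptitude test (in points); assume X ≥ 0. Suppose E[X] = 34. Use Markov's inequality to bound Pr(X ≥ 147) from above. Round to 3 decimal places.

0.231

Markov's inequality: for a non-negative random variable, Pr(X ≥ a) ≤ E[X]/a.
Here E[X] = 34 and a = 147, so the bound is 34/147 = 0.2313.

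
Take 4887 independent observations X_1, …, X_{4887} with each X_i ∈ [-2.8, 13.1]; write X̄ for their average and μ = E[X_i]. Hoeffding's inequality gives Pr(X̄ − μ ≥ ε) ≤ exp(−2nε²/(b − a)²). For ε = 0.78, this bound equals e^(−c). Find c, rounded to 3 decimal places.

c = 2nε²/(b − a)² = 2·4887·0.78² / 15.9² = 23.5216.

23.522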